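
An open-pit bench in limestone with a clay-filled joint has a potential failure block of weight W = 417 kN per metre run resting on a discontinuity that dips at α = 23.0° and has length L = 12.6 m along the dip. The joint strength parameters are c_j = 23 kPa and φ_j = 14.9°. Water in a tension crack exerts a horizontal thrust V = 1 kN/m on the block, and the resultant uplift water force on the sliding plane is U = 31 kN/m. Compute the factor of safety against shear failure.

FS = 2.34

Resolving the block weight along and normal to the plane and applying the Mohr–Coulomb strength on the joint:
N' = W cosα − U − V sinα = 417·cos23.0° − 31 − 1·sin23.0° = 352.5 kN/m
Driving force T = W sinα + V cosα = 417·sin23.0° + 1·cos23.0° = 163.9 kN/m
Resisting force R = c_j·L + N'·tanφ_j = 23·12.6 + 352.5·tan14.9° = 289.8 + 93.8 = 383.6 kN/m
FS = R / T = 383.6 / 163.9 = 2.341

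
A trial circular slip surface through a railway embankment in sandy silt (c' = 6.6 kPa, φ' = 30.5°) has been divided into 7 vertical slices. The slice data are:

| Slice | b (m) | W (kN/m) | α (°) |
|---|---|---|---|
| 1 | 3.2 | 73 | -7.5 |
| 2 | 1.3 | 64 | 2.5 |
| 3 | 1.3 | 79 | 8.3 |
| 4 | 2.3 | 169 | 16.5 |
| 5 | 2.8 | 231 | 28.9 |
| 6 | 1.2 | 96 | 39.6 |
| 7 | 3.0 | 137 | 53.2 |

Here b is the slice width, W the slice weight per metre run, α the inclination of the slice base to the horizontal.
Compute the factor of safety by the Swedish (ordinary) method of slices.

Ordinary method of slices: FS = Σ[c'·Δl_i + (W_i cosα_i)·tanφ'] / Σ W_i sinα_i, with Δl_i = b_i / cosα_i.
Slice 1: Δl = 3.2/cos(-7.5°) = 3.228 m; N'_1 = 73·cos(-7.5°) = 72.4; c'Δl = 21.30; W sinα = -9.5
Slice 2: Δl = 1.3/cos2.5° = 1.301 m; N'_2 = 64·cos2.5° = 63.9; c'Δl = 8.59; W sinα = 2.8
Slice 3: Δl = 1.3/cos8.3° = 1.314 m; N'_3 = 79·cos8.3° = 78.2; c'Δl = 8.67; W sinα = 11.4
Slice 4: Δl = 2.3/cos16.5° = 2.399 m; N'_4 = 169·cos16.5° = 162.0; c'Δl = 15.83; W sinα = 48.0
Slice 5: Δl = 2.8/cos28.9° = 3.198 m; N'_5 = 231·cos28.9° = 202.2; c'Δl = 21.11; W sinα = 111.6
Slice 6: Δl = 1.2/cos39.6° = 1.557 m; N'_6 = 96·cos39.6° = 74.0; c'Δl = 10.28; W sinα = 61.2
Slice 7: Δl = 3.0/cos53.2° = 5.008 m; N'_7 = 137·cos53.2° = 82.1; c'Δl = 33.05; W sinα = 109.7
Σc'Δl = 118.8 kN/m; ΣN' = 734.8 kN/m; ΣW sinα = 335.2 kN/m
Resisting = 118.8 + 734.8·tan30.5° = 118.8 + 432.8 = 551.7 kN/m
FS = 551.7 / 335.2 = 1.646

FS = 1.65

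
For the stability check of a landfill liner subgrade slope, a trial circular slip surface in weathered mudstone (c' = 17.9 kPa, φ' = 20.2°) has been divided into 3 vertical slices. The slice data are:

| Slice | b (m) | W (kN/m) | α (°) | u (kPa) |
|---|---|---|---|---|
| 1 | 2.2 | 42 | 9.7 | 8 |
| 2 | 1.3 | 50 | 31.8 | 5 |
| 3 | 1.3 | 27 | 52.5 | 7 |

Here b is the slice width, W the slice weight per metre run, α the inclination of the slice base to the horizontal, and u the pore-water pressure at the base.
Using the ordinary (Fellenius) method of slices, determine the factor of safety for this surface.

Ordinary method of slices: FS = Σ[c'·Δl_i + (W_i cosα_i − u_i·Δl_i)·tanφ'] / Σ W_i sinα_i, with Δl_i = b_i / cosα_i.
Slice 1: Δl = 2.2/cos9.7° = 2.232 m; N'_1 = 42·cos9.7° − 8·2.232 = 23.5; c'Δl = 39.95; W sinα = 7.1
Slice 2: Δl = 1.3/cos31.8° = 1.530 m; N'_2 = 50·cos31.8° − 5·1.530 = 34.8; c'Δl = 27.38; W sinα = 26.3
Slice 3: Δl = 1.3/cos52.5° = 2.135 m; N'_3 = 27·cos52.5° − 7·2.135 = 1.5; c'Δl = 38.23; W sinα = 21.4
Σc'Δl = 105.6 kN/m; ΣN' = 59.9 kN/m; ΣW sinα = 54.8 kN/m
Resisting = 105.6 + 59.9·tan20.2° = 105.6 + 22.0 = 127.6 kN/m
FS = 127.6 / 54.8 = 2.326

FS = 2.33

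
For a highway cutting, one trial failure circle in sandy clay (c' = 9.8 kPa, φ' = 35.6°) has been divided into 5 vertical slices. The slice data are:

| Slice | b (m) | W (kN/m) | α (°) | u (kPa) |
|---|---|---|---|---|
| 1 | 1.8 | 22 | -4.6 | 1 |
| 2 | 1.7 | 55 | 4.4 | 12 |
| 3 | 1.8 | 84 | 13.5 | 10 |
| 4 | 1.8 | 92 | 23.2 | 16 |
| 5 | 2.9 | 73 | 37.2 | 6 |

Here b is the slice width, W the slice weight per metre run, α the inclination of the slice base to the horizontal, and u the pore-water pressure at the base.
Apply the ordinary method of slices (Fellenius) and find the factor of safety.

FS = 2.50

Ordinary method of slices: FS = Σ[c'·Δl_i + (W_i cosα_i − u_i·Δl_i)·tanφ'] / Σ W_i sinα_i, with Δl_i = b_i / cosα_i.
Slice 1: Δl = 1.8/cos(-4.6°) = 1.806 m; N'_1 = 22·cos(-4.6°) − 1·1.806 = 20.1; c'Δl = 17.70; W sinα = -1.8
Slice 2: Δl = 1.7/cos4.4° = 1.705 m; N'_2 = 55·cos4.4° − 12·1.705 = 34.4; c'Δl = 16.71; W sinα = 4.2
Slice 3: Δl = 1.8/cos13.5° = 1.851 m; N'_3 = 84·cos13.5° − 10·1.851 = 63.2; c'Δl = 18.14; W sinα = 19.6
Slice 4: Δl = 1.8/cos23.2° = 1.958 m; N'_4 = 92·cos23.2° − 16·1.958 = 53.2; c'Δl = 19.19; W sinα = 36.2
Slice 5: Δl = 2.9/cos37.2° = 3.641 m; N'_5 = 73·cos37.2° − 6·3.641 = 36.3; c'Δl = 35.68; W sinα = 44.1
Σc'Δl = 107.4 kN/m; ΣN' = 207.2 kN/m; ΣW sinα = 102.4 kN/m
Resisting = 107.4 + 207.2·tan35.6° = 107.4 + 148.3 = 255.8 kN/m
FS = 255.8 / 102.4 = 2.497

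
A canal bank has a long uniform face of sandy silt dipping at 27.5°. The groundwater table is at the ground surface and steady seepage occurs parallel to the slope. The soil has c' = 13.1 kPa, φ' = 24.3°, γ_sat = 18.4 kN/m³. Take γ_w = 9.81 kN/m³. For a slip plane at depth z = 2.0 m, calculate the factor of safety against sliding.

FS = 1.27

With seepage parallel to the slope and the water table at the surface, the effective normal stress on the slip plane uses the buoyant unit weight γ' = γ_sat − γ_w while the driving shear stress uses γ_sat:
FS = [c' + γ' z cos²β tanφ'] / [γ_sat z sinβ cosβ]
γ' = 18.4 − 9.81 = 8.59 kN/m³
Numerator = 13.1 + 8.59·2.0·cos²27.5°·tan24.3° = 13.1 + 8.59·2.0·0.7868·0.4515 = 19.203 kPa
Denominator = 18.4·2.0·sin27.5°·cos27.5° = 18.4·2.0·0.4617·0.8870 = 15.072 kPa
FS = 19.203 / 15.072 = 1.274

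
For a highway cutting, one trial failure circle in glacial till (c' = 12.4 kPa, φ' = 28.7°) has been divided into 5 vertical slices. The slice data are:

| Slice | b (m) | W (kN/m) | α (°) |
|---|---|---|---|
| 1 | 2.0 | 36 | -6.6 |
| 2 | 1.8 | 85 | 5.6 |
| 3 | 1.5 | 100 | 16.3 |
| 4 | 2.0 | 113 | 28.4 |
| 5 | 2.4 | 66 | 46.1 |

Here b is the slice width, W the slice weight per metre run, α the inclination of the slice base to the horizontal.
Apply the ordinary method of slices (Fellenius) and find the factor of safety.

Ordinary method of slices: FS = Σ[c'·Δl_i + (W_i cosα_i)·tanφ'] / Σ W_i sinα_i, with Δl_i = b_i / cosα_i.
Slice 1: Δl = 2.0/cos(-6.6°) = 2.013 m; N'_1 = 36·cos(-6.6°) = 35.8; c'Δl = 24.97; W sinα = -4.1
Slice 2: Δl = 1.8/cos5.6° = 1.809 m; N'_2 = 85·cos5.6° = 84.6; c'Δl = 22.43; W sinα = 8.3
Slice 3: Δl = 1.5/cos16.3° = 1.563 m; N'_3 = 100·cos16.3° = 96.0; c'Δl = 19.38; W sinα = 28.1
Slice 4: Δl = 2.0/cos28.4° = 2.274 m; N'_4 = 113·cos28.4° = 99.4; c'Δl = 28.19; W sinα = 53.7
Slice 5: Δl = 2.4/cos46.1° = 3.461 m; N'_5 = 66·cos46.1° = 45.8; c'Δl = 42.92; W sinα = 47.6
Σc'Δl = 137.9 kN/m; ΣN' = 361.5 kN/m; ΣW sinα = 133.5 kN/m
Resisting = 137.9 + 361.5·tan28.7° = 137.9 + 197.9 = 335.8 kN/m
FS = 335.8 / 133.5 = 2.515

FS = 2.51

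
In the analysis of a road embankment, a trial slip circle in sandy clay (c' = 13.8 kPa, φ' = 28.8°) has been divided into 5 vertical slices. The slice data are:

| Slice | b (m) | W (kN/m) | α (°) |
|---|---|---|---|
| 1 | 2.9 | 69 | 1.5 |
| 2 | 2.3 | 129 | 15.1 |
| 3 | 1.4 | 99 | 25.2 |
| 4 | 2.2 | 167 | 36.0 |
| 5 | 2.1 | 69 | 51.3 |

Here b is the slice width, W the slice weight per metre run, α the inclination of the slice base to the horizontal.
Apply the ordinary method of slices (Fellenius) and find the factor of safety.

FS = 1.88

Ordinary method of slices: FS = Σ[c'·Δl_i + (W_i cosα_i)·tanφ'] / Σ W_i sinα_i, with Δl_i = b_i / cosα_i.
Slice 1: Δl = 2.9/cos1.5° = 2.901 m; N'_1 = 69·cos1.5° = 69.0; c'Δl = 40.03; W sinα = 1.8
Slice 2: Δl = 2.3/cos15.1° = 2.382 m; N'_2 = 129·cos15.1° = 124.5; c'Δl = 32.88; W sinα = 33.6
Slice 3: Δl = 1.4/cos25.2° = 1.547 m; N'_3 = 99·cos25.2° = 89.6; c'Δl = 21.35; W sinα = 42.2
Slice 4: Δl = 2.2/cos36.0° = 2.719 m; N'_4 = 167·cos36.0° = 135.1; c'Δl = 37.53; W sinα = 98.2
Slice 5: Δl = 2.1/cos51.3° = 3.359 m; N'_5 = 69·cos51.3° = 43.1; c'Δl = 46.35; W sinα = 53.8
Σc'Δl = 178.1 kN/m; ΣN' = 461.3 kN/m; ΣW sinα = 229.6 kN/m
Resisting = 178.1 + 461.3·tan28.8° = 178.1 + 253.6 = 431.8 kN/m
FS = 431.8 / 229.6 = 1.881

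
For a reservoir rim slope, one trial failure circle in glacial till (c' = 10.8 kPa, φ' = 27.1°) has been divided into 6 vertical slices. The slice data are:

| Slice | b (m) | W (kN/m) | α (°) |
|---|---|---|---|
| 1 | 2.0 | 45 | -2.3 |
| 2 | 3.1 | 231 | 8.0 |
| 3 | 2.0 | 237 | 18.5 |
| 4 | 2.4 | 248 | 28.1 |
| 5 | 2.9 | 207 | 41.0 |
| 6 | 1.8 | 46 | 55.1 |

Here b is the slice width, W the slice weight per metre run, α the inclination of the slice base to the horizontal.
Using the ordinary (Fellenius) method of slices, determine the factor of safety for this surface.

FS = 1.63

Ordinary method of slices: FS = Σ[c'·Δl_i + (W_i cosα_i)·tanφ'] / Σ W_i sinα_i, with Δl_i = b_i / cosα_i.
Slice 1: Δl = 2.0/cos(-2.3°) = 2.002 m; N'_1 = 45·cos(-2.3°) = 45.0; c'Δl = 21.62; W sinα = -1.8
Slice 2: Δl = 3.1/cos8.0° = 3.130 m; N'_2 = 231·cos8.0° = 228.8; c'Δl = 33.81; W sinα = 32.1
Slice 3: Δl = 2.0/cos18.5° = 2.109 m; N'_3 = 237·cos18.5° = 224.8; c'Δl = 22.78; W sinα = 75.2
Slice 4: Δl = 2.4/cos28.1° = 2.721 m; N'_4 = 248·cos28.1° = 218.8; c'Δl = 29.38; W sinα = 116.8
Slice 5: Δl = 2.9/cos41.0° = 3.843 m; N'_5 = 207·cos41.0° = 156.2; c'Δl = 41.50; W sinα = 135.8
Slice 6: Δl = 1.8/cos55.1° = 3.146 m; N'_6 = 46·cos55.1° = 26.3; c'Δl = 33.98; W sinα = 37.7
Σc'Δl = 183.1 kN/m; ΣN' = 899.8 kN/m; ΣW sinα = 395.9 kN/m
Resisting = 183.1 + 899.8·tan27.1° = 183.1 + 460.4 = 643.5 kN/m
FS = 643.5 / 395.9 = 1.625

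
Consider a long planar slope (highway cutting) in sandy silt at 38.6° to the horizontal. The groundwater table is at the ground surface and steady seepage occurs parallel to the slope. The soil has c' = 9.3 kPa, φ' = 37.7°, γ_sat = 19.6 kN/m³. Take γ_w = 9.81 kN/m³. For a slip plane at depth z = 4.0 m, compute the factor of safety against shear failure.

FS = 0.73

With seepage parallel to the slope and the water table at the surface, the effective normal stress on the slip plane uses the buoyant unit weight γ' = γ_sat − γ_w while the driving shear stress uses γ_sat:
FS = [c' + γ' z cos²β tanφ'] / [γ_sat z sinβ cosβ]
γ' = 19.6 − 9.81 = 9.79 kN/m³
Numerator = 9.3 + 9.79·4.0·cos²38.6°·tan37.7° = 9.3 + 9.79·4.0·0.6108·0.7729 = 27.786 kPa
Denominator = 19.6·4.0·sin38.6°·cos38.6° = 19.6·4.0·0.6239·0.7815 = 38.226 kPa
FS = 27.786 / 38.226 = 0.727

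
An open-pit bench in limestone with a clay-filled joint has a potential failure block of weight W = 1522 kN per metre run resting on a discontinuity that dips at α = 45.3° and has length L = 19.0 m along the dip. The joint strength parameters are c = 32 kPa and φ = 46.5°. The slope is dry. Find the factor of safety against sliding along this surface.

Resolving the block weight along and normal to the plane and applying the Mohr–Coulomb strength on the joint:
N' = W cosα = 1522·cos45.3° = 1070.6 kN/m
Driving force T = W sinα = 1522·sin45.3° = 1081.8 kN/m
Resisting force R = c·L + N'·tanφ = 32·19.0 + 1070.6·tan46.5° = 608.0 + 1128.1 = 1736.1 kN/m
FS = R / T = 1736.1 / 1081.8 = 1.605

FS = 1.60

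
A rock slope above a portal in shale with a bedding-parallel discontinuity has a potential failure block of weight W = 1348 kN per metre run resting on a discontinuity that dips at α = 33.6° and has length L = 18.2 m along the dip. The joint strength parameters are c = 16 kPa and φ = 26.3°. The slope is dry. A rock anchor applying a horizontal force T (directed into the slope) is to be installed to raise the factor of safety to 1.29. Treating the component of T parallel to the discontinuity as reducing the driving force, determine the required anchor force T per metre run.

T = 86 kN/m

Resolving forces along and normal to the sliding plane, with the horizontal anchor force T adding T·sinα to the effective normal force and T·cosα acting up the plane against the driving force:
FS = [cL + (W cosα + T sinα) tanφ] / [W sinα − T cosα]
Without the anchor: N' = 1122.8 kN/m, driving T_d = 746.0 kN/m, resisting R = 16·18.2 + 1122.8·tan26.3° = 846.1 kN/m, FS = 1.13.
Setting FS = 1.29 and solving for T:
1.29·(746.0 − T cos33.6°) = 846.1 + T sin33.6°·tan26.3°
T·(sin33.6°·tan26.3° + 1.29·cos33.6°) = 1.29·746.0 − 846.1
T·(0.5534·0.4942 + 1.29·0.8329) = 962.3 − 846.1 = 116.2
T·1.3480 = 116.2
T = 86.2 kN/m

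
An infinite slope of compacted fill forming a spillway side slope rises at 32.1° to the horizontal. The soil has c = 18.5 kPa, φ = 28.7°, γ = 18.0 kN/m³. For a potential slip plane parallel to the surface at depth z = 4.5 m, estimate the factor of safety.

For an infinite slope with a slip plane parallel to the surface (no pore pressure): FS = [c + γz cos²β tanφ] / [γz sinβ cosβ].
γz = 18.0·4.5 = 81.00 kN/m²
Numerator = 18.5 + 81.00·cos²32.1°·tan28.7° = 18.5 + 81.00·0.7176·0.5475 = 50.324 kPa
Denominator = 81.00·sin32.1°·cos32.1° = 81.00·0.5314·0.8471 = 36.463 kPa
FS = 50.324 / 36.463 = 1.380

FS = 1.38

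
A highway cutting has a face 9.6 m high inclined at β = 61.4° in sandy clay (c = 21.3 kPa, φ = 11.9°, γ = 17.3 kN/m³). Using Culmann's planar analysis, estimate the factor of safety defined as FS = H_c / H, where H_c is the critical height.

H_c = (4c/γ) · sinβ cosφ / [1 − cos(β − φ)]
    = (4·21.3/17.3) · sin61.4°·cos11.9° / [1 − cos49.5°]
    = 4.925 · 0.8591 / 0.3506 = 12.07 m
FS = H_c / H = 12.07 / 9.6 = 1.257

FS = 1.26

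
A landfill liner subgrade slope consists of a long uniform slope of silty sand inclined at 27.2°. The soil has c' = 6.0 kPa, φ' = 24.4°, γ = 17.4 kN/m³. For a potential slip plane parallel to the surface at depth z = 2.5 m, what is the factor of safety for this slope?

For an infinite slope with a slip plane parallel to the surface (no pore pressure): FS = [c' + γz cos²β tanφ'] / [γz sinβ cosβ].
γz = 17.4·2.5 = 43.50 kN/m²
Numerator = 6.0 + 43.50·cos²27.2°·tan24.4° = 6.0 + 43.50·0.7911·0.4536 = 21.610 kPa
Denominator = 43.50·sin27.2°·cos27.2° = 43.50·0.4571·0.8894 = 17.685 kPa
FS = 21.610 / 17.685 = 1.222

FS = 1.22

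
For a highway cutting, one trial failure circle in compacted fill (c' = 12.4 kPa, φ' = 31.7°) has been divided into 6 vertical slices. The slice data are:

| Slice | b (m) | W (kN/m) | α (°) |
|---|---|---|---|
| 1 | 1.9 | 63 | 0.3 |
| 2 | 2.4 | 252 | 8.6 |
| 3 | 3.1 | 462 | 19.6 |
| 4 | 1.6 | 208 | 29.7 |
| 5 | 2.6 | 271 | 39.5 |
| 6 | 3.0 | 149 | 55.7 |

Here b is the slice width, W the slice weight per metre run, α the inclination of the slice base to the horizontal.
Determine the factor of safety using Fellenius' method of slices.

Ordinary method of slices: FS = Σ[c'·Δl_i + (W_i cosα_i)·tanφ'] / Σ W_i sinα_i, with Δl_i = b_i / cosα_i.
Slice 1: Δl = 1.9/cos0.3° = 1.900 m; N'_1 = 63·cos0.3° = 63.0; c'Δl = 23.56; W sinα = 0.3
Slice 2: Δl = 2.4/cos8.6° = 2.427 m; N'_2 = 252·cos8.6° = 249.2; c'Δl = 30.10; W sinα = 37.7
Slice 3: Δl = 3.1/cos19.6° = 3.291 m; N'_3 = 462·cos19.6° = 435.2; c'Δl = 40.80; W sinα = 155.0
Slice 4: Δl = 1.6/cos29.7° = 1.842 m; N'_4 = 208·cos29.7° = 180.7; c'Δl = 22.84; W sinα = 103.1
Slice 5: Δl = 2.6/cos39.5° = 3.370 m; N'_5 = 271·cos39.5° = 209.1; c'Δl = 41.78; W sinα = 172.4
Slice 6: Δl = 3.0/cos55.7° = 5.324 m; N'_6 = 149·cos55.7° = 84.0; c'Δl = 66.01; W sinα = 123.1
Σc'Δl = 225.1 kN/m; ΣN' = 1221.1 kN/m; ΣW sinα = 591.5 kN/m
Resisting = 225.1 + 1221.1·tan31.7° = 225.1 + 754.2 = 979.3 kN/m
FS = 979.3 / 591.5 = 1.656

FS = 1.66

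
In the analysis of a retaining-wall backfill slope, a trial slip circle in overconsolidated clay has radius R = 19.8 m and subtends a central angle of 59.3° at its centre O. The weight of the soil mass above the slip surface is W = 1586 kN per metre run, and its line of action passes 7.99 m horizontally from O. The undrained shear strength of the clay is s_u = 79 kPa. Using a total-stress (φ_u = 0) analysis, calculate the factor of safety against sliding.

Taking moments about the centre O, the resisting moment is provided by the undrained shear strength acting along the arc:
Arc length L_a = R·θ = 19.8·(59.3°·π/180) = 19.8·1.0350 = 20.49 m
M_R = s_u·L_a·R = 79·20.49·19.8 = 32054.5 kN·m/m
M_D = W·d = 1586·7.99 = 12672.1 kN·m/m
FS = M_R / M_D = 32054.5 / 12672.1 = 2.530

FS = 2.53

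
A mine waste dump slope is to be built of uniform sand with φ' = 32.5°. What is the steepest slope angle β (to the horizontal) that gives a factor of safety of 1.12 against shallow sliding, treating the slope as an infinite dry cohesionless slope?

For an infinite dry cohesionless slope FS = tanφ'/tanβ, so tanβ = tanφ' / FS.
tanβ = tan32.5° / 1.12 = 0.6371 / 1.12 = 0.5688
β = arctan(0.5688) = 29.63°

β = 29.6°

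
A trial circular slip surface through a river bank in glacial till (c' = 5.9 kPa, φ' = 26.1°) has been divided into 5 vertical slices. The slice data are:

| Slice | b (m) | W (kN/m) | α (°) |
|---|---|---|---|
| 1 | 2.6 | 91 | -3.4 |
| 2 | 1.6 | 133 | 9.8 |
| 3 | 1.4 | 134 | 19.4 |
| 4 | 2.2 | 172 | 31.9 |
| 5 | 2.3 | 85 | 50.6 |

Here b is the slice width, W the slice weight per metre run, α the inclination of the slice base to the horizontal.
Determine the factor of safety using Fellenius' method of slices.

Ordinary method of slices: FS = Σ[c'·Δl_i + (W_i cosα_i)·tanφ'] / Σ W_i sinα_i, with Δl_i = b_i / cosα_i.
Slice 1: Δl = 2.6/cos(-3.4°) = 2.605 m; N'_1 = 91·cos(-3.4°) = 90.8; c'Δl = 15.37; W sinα = -5.4
Slice 2: Δl = 1.6/cos9.8° = 1.624 m; N'_2 = 133·cos9.8° = 131.1; c'Δl = 9.58; W sinα = 22.6
Slice 3: Δl = 1.4/cos19.4° = 1.484 m; N'_3 = 134·cos19.4° = 126.4; c'Δl = 8.76; W sinα = 44.5
Slice 4: Δl = 2.2/cos31.9° = 2.591 m; N'_4 = 172·cos31.9° = 146.0; c'Δl = 15.29; W sinα = 90.9
Slice 5: Δl = 2.3/cos50.6° = 3.624 m; N'_5 = 85·cos50.6° = 54.0; c'Δl = 21.38; W sinα = 65.7
Σc'Δl = 70.4 kN/m; ΣN' = 548.3 kN/m; ΣW sinα = 218.3 kN/m
Resisting = 70.4 + 548.3·tan26.1° = 70.4 + 268.6 = 339.0 kN/m
FS = 339.0 / 218.3 = 1.553

FS = 1.55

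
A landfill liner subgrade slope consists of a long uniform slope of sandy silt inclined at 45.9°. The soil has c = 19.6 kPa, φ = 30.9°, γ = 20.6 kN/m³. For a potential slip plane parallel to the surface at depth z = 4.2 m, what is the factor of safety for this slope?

FS = 1.03

For an infinite slope with a slip plane parallel to the surface (no pore pressure): FS = [c + γz cos²β tanφ] / [γz sinβ cosβ].
γz = 20.6·4.2 = 86.52 kN/m²
Numerator = 19.6 + 86.52·cos²45.9°·tan30.9° = 19.6 + 86.52·0.4843·0.5985 = 44.677 kPa
Denominator = 86.52·sin45.9°·cos45.9° = 86.52·0.7181·0.6959 = 43.239 kPa
FS = 44.677 / 43.239 = 1.033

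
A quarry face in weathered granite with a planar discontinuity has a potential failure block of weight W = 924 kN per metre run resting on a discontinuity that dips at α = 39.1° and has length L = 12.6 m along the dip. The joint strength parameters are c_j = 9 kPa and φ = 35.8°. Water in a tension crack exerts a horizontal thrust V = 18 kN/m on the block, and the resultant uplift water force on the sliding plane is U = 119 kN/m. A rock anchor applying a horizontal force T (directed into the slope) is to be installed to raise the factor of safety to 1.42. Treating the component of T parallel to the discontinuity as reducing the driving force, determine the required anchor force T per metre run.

Resolving forces along and normal to the sliding plane, with the horizontal anchor force T adding T·sinα to the effective normal force and T·cosα acting up the plane against the driving force:
FS = [c_jL + (W cosα − U − V sinα + T sinα) tanφ] / [W sinα + V cosα − T cosα]
Without the anchor: N' = 586.7 kN/m, driving T_d = 596.7 kN/m, resisting R = 9·12.6 + 586.7·tan35.8° = 536.6 kN/m, FS = 0.90.
Setting FS = 1.42 and solving for T:
1.42·(596.7 − T cos39.1°) = 536.6 + T sin39.1°·tan35.8°
T·(sin39.1°·tan35.8° + 1.42·cos39.1°) = 1.42·596.7 − 536.6
T·(0.6307·0.7212 + 1.42·0.7760) = 847.3 − 536.6 = 310.8
T·1.5568 = 310.8
T = 199.6 kN/m

T = 200 kN/m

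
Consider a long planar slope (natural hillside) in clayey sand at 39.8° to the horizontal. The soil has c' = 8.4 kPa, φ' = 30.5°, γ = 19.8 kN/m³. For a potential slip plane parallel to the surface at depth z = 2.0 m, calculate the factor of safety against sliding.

FS = 1.14

For an infinite slope with a slip plane parallel to the surface (no pore pressure): FS = [c' + γz cos²β tanφ'] / [γz sinβ cosβ].
γz = 19.8·2.0 = 39.60 kN/m²
Numerator = 8.4 + 39.60·cos²39.8°·tan30.5° = 8.4 + 39.60·0.5903·0.5890 = 22.169 kPa
Denominator = 39.60·sin39.8°·cos39.8° = 39.60·0.6401·0.7683 = 19.475 kPa
FS = 22.169 / 19.475 = 1.138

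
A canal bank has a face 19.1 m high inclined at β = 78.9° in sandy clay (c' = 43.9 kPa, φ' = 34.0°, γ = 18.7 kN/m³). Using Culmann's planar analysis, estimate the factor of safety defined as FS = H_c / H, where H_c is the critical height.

H_c = (4c'/γ) · sinβ cosφ' / [1 − cos(β − φ')]
    = (4·43.9/18.7) · sin78.9°·cos34.0° / [1 − cos44.9°]
    = 9.390 · 0.8135 / 0.2917 = 26.19 m
FS = H_c / H = 26.19 / 19.1 = 1.371

FS = 1.37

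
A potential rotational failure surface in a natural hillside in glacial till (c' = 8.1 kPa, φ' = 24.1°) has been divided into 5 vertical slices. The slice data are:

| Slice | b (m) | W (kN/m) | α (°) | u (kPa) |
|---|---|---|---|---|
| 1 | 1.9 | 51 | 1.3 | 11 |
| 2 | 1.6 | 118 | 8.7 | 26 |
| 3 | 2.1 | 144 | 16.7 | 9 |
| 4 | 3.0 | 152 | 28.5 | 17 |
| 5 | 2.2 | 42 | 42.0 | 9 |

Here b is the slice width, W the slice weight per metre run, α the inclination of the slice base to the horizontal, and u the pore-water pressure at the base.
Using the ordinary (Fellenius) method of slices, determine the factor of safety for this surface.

FS = 1.45

Ordinary method of slices: FS = Σ[c'·Δl_i + (W_i cosα_i − u_i·Δl_i)·tanφ'] / Σ W_i sinα_i, with Δl_i = b_i / cosα_i.
Slice 1: Δl = 1.9/cos1.3° = 1.900 m; N'_1 = 51·cos1.3° − 11·1.900 = 30.1; c'Δl = 15.39; W sinα = 1.2
Slice 2: Δl = 1.6/cos8.7° = 1.619 m; N'_2 = 118·cos8.7° − 26·1.619 = 74.6; c'Δl = 13.11; W sinα = 17.8
Slice 3: Δl = 2.1/cos16.7° = 2.192 m; N'_3 = 144·cos16.7° − 9·2.192 = 118.2; c'Δl = 17.76; W sinα = 41.4
Slice 4: Δl = 3.0/cos28.5° = 3.414 m; N'_4 = 152·cos28.5° − 17·3.414 = 75.5; c'Δl = 27.65; W sinα = 72.5
Slice 5: Δl = 2.2/cos42.0° = 2.960 m; N'_5 = 42·cos42.0° − 9·2.960 = 4.6; c'Δl = 23.98; W sinα = 28.1
Σc'Δl = 97.9 kN/m; ΣN' = 302.9 kN/m; ΣW sinα = 161.0 kN/m
Resisting = 97.9 + 302.9·tan24.1° = 97.9 + 135.5 = 233.4 kN/m
FS = 233.4 / 161.0 = 1.450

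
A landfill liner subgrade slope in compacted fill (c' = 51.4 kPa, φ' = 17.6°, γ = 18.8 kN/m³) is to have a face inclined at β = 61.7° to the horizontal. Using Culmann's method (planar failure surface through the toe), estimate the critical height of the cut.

Culmann's analysis gives the critical failure plane at α_cr = (β + φ')/2 = (61.7 + 17.6)/2 = 39.7°, and the critical height
H_c = (4c'/γ) · sinβ cosφ' / [1 − cos(β − φ')]
    = (4·51.4/18.8) · sin61.7°·cos17.6° / [1 − cos(44.1°)]
    = 10.936 · 0.8805·0.9532 / [1 − 0.7181]
    = 10.936 · 0.8393 / 0.2819
    = 32.56 m

H_c = 32.56 m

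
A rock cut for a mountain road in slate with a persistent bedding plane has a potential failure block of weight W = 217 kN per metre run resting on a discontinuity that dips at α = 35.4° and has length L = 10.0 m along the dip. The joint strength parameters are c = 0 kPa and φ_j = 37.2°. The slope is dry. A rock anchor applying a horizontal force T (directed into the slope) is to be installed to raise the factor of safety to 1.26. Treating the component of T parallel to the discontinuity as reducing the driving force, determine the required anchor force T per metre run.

T = 16 kN/m

Resolving forces along and normal to the sliding plane, with the horizontal anchor force T adding T·sinα to the effective normal force and T·cosα acting up the plane against the driving force:
FS = [cL + (W cosα + T sinα) tanφ_j] / [W sinα − T cosα]
Without the anchor: N' = 176.9 kN/m, driving T_d = 125.7 kN/m, resisting R = 0·10.0 + 176.9·tan37.2° = 134.3 kN/m, FS = 1.07.
Setting FS = 1.26 and solving for T:
1.26·(125.7 − T cos35.4°) = 134.3 + T sin35.4°·tan37.2°
T·(sin35.4°·tan37.2° + 1.26·cos35.4°) = 1.26·125.7 − 134.3
T·(0.5793·0.7590 + 1.26·0.8151) = 158.4 − 134.3 = 24.1
T·1.4668 = 24.1
T = 16.4 kN/m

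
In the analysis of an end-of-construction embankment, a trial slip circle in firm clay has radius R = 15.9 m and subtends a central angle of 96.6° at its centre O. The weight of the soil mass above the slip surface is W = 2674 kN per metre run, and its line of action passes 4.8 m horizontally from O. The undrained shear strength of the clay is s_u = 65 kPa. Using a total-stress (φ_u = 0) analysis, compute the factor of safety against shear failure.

Taking moments about the centre O, the resisting moment is provided by the undrained shear strength acting along the arc:
Arc length L_a = R·θ = 15.9·(96.6°·π/180) = 15.9·1.6860 = 26.81 m
M_R = s_u·L_a·R = 65·26.81·15.9 = 27705.3 kN·m/m
M_D = W·d = 2674·4.8 = 12835.2 kN·m/m
FS = M_R / M_D = 27705.3 / 12835.2 = 2.159

FS = 2.16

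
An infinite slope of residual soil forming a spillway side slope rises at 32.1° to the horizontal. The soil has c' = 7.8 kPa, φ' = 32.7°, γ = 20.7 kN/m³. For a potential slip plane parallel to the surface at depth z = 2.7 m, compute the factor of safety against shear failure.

FS = 1.33

For an infinite slope with a slip plane parallel to the surface (no pore pressure): FS = [c' + γz cos²β tanφ'] / [γz sinβ cosβ].
γz = 20.7·2.7 = 55.89 kN/m²
Numerator = 7.8 + 55.89·cos²32.1°·tan32.7° = 7.8 + 55.89·0.7176·0.6420 = 33.549 kPa
Denominator = 55.89·sin32.1°·cos32.1° = 55.89·0.5314·0.8471 = 25.159 kPa
FS = 33.549 / 25.159 = 1.333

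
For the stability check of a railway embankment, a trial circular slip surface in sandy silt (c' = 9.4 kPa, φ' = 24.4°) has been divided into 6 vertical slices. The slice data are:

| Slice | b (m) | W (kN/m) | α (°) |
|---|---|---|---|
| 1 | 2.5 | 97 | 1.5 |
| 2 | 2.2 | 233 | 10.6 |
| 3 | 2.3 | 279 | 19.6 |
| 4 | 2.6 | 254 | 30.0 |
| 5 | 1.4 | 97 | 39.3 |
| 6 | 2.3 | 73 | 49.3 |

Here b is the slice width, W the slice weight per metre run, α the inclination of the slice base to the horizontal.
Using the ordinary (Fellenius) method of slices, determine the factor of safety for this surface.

Ordinary method of slices: FS = Σ[c'·Δl_i + (W_i cosα_i)·tanφ'] / Σ W_i sinα_i, with Δl_i = b_i / cosα_i.
Slice 1: Δl = 2.5/cos1.5° = 2.501 m; N'_1 = 97·cos1.5° = 97.0; c'Δl = 23.51; W sinα = 2.5
Slice 2: Δl = 2.2/cos10.6° = 2.238 m; N'_2 = 233·cos10.6° = 229.0; c'Δl = 21.04; W sinα = 42.9
Slice 3: Δl = 2.3/cos19.6° = 2.441 m; N'_3 = 279·cos19.6° = 262.8; c'Δl = 22.95; W sinα = 93.6
Slice 4: Δl = 2.6/cos30.0° = 3.002 m; N'_4 = 254·cos30.0° = 220.0; c'Δl = 28.22; W sinα = 127.0
Slice 5: Δl = 1.4/cos39.3° = 1.809 m; N'_5 = 97·cos39.3° = 75.1; c'Δl = 17.01; W sinα = 61.4
Slice 6: Δl = 2.3/cos49.3° = 3.527 m; N'_6 = 73·cos49.3° = 47.6; c'Δl = 33.15; W sinα = 55.3
Σc'Δl = 145.9 kN/m; ΣN' = 931.5 kN/m; ΣW sinα = 382.8 kN/m
Resisting = 145.9 + 931.5·tan24.4° = 145.9 + 422.5 = 568.4 kN/m
FS = 568.4 / 382.8 = 1.485

FS = 1.48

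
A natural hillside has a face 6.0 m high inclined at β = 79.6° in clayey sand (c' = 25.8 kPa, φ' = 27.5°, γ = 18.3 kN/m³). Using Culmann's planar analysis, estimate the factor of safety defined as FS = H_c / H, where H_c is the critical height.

H_c = (4c'/γ) · sinβ cosφ' / [1 − cos(β − φ')]
    = (4·25.8/18.3) · sin79.6°·cos27.5° / [1 − cos52.1°]
    = 5.639 · 0.8724 / 0.3857 = 12.76 m
FS = H_c / H = 12.76 / 6.0 = 2.126

FS = 2.13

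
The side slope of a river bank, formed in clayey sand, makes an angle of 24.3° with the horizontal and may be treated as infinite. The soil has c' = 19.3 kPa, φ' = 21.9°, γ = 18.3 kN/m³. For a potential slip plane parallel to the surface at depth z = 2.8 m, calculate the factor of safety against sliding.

FS = 1.89

For an infinite slope with a slip plane parallel to the surface (no pore pressure): FS = [c' + γz cos²β tanφ'] / [γz sinβ cosβ].
γz = 18.3·2.8 = 51.24 kN/m²
Numerator = 19.3 + 51.24·cos²24.3°·tan21.9° = 19.3 + 51.24·0.8307·0.4020 = 36.410 kPa
Denominator = 51.24·sin24.3°·cos24.3° = 51.24·0.4115·0.9114 = 19.218 kPa
FS = 36.410 / 19.218 = 1.895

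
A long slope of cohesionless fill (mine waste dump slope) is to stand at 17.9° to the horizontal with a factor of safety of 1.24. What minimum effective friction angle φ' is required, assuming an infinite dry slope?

φ' = 21.8°

FS = tanφ'/tanβ ⇒ tanφ' = FS · tanβ = 1.24 · tan17.9° = 0.4005
φ' = arctan(0.4005) = 21.83°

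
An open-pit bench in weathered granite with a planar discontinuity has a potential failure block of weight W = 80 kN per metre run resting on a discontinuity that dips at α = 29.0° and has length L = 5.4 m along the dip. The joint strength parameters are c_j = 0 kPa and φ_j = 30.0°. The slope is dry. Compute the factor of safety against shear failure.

Resolving the block weight along and normal to the plane and applying the Mohr–Coulomb strength on the joint:
N' = W cosα = 80·cos29.0° = 70.0 kN/m
Driving force T = W sinα = 80·sin29.0° = 38.8 kN/m
Resisting force R = c_j·L + N'·tanφ_j = 0·5.4 + 70.0·tan30.0° = 0.0 + 40.4 = 40.4 kN/m
FS = R / T = 40.4 / 38.8 = 1.042

FS = 1.04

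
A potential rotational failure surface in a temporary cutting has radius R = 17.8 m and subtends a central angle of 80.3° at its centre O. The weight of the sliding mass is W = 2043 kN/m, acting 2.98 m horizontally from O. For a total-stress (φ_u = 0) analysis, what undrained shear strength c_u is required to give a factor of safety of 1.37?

FS = c_u·L_a·R / (W·d), so c_u = FS·W·d / (L_a·R).
Arc length L_a = R·θ = 17.8·(80.3°·π/180) = 17.8·1.4015 = 24.95 m
c_u = 1.37·2043·2.98 / (24.95·17.8) = 8340.8 / 444.05 = 18.78 kPa

c_u = 18.8 kPa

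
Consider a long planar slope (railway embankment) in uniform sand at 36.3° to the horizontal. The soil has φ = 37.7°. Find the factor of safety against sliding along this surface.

For a dry cohesionless infinite slope the factor of safety is FS = tanφ / tanβ.
FS = tan37.7° / tan36.3° = 0.7729 / 0.7346 = 1.052

FS = 1.05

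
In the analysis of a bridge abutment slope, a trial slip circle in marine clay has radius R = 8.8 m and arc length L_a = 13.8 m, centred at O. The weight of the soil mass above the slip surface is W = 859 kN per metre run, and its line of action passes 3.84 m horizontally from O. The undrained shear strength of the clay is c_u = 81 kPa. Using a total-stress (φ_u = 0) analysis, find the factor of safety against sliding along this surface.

Taking moments about the centre O, the resisting moment is provided by the undrained shear strength acting along the arc:
M_R = c_u·L_a·R = 81·13.80·8.8 = 9836.6 kN·m/m
M_D = W·d = 859·3.84 = 3298.6 kN·m/m
FS = M_R / M_D = 9836.6 / 3298.6 = 2.982

FS = 2.98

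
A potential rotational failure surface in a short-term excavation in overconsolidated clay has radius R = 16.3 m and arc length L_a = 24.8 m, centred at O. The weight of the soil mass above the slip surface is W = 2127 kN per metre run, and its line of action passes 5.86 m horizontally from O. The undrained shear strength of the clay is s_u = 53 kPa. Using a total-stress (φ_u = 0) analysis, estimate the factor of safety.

Taking moments about the centre O, the resisting moment is provided by the undrained shear strength acting along the arc:
M_R = s_u·L_a·R = 53·24.80·16.3 = 21424.7 kN·m/m
M_D = W·d = 2127·5.86 = 12464.2 kN·m/m
FS = M_R / M_D = 21424.7 / 12464.2 = 1.719

FS = 1.72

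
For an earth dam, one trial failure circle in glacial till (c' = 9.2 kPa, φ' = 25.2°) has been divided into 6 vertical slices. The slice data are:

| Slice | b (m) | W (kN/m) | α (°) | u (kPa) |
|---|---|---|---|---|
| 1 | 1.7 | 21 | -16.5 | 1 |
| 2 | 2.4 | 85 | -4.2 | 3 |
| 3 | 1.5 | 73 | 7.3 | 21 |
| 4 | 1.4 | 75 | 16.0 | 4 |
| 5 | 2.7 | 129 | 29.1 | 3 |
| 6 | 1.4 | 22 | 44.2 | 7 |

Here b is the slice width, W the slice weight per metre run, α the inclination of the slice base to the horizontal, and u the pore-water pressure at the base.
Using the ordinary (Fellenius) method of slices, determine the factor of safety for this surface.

Ordinary method of slices: FS = Σ[c'·Δl_i + (W_i cosα_i − u_i·Δl_i)·tanφ'] / Σ W_i sinα_i, with Δl_i = b_i / cosα_i.
Slice 1: Δl = 1.7/cos(-16.5°) = 1.773 m; N'_1 = 21·cos(-16.5°) − 1·1.773 = 18.4; c'Δl = 16.31; W sinα = -6.0
Slice 2: Δl = 2.4/cos(-4.2°) = 2.406 m; N'_2 = 85·cos(-4.2°) − 3·2.406 = 77.6; c'Δl = 22.14; W sinα = -6.2
Slice 3: Δl = 1.5/cos7.3° = 1.512 m; N'_3 = 73·cos7.3° − 21·1.512 = 40.7; c'Δl = 13.91; W sinα = 9.3
Slice 4: Δl = 1.4/cos16.0° = 1.456 m; N'_4 = 75·cos16.0° − 4·1.456 = 66.3; c'Δl = 13.40; W sinα = 20.7
Slice 5: Δl = 2.7/cos29.1° = 3.090 m; N'_5 = 129·cos29.1° − 3·3.090 = 103.4; c'Δl = 28.43; W sinα = 62.7
Slice 6: Δl = 1.4/cos44.2° = 1.953 m; N'_6 = 22·cos44.2° − 7·1.953 = 2.1; c'Δl = 17.97; W sinα = 15.3
Σc'Δl = 112.2 kN/m; ΣN' = 308.4 kN/m; ΣW sinα = 95.8 kN/m
Resisting = 112.2 + 308.4·tan25.2° = 112.2 + 145.1 = 257.3 kN/m
FS = 257.3 / 95.8 = 2.685

FS = 2.68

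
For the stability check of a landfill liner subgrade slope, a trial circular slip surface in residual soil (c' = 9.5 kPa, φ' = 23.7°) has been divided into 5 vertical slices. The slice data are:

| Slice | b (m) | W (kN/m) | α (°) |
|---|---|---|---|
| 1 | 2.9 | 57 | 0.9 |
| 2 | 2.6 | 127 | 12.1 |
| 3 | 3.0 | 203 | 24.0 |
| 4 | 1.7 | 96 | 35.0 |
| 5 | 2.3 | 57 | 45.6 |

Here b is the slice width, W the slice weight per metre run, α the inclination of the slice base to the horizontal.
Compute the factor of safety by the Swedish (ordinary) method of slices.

Ordinary method of slices: FS = Σ[c'·Δl_i + (W_i cosα_i)·tanφ'] / Σ W_i sinα_i, with Δl_i = b_i / cosα_i.
Slice 1: Δl = 2.9/cos0.9° = 2.900 m; N'_1 = 57·cos0.9° = 57.0; c'Δl = 27.55; W sinα = 0.9
Slice 2: Δl = 2.6/cos12.1° = 2.659 m; N'_2 = 127·cos12.1° = 124.2; c'Δl = 25.26; W sinα = 26.6
Slice 3: Δl = 3.0/cos24.0° = 3.284 m; N'_3 = 203·cos24.0° = 185.4; c'Δl = 31.20; W sinα = 82.6
Slice 4: Δl = 1.7/cos35.0° = 2.075 m; N'_4 = 96·cos35.0° = 78.6; c'Δl = 19.72; W sinα = 55.1
Slice 5: Δl = 2.3/cos45.6° = 3.287 m; N'_5 = 57·cos45.6° = 39.9; c'Δl = 31.23; W sinα = 40.7
Σc'Δl = 135.0 kN/m; ΣN' = 485.1 kN/m; ΣW sinα = 205.9 kN/m
Resisting = 135.0 + 485.1·tan23.7° = 135.0 + 213.0 = 347.9 kN/m
FS = 347.9 / 205.9 = 1.690

FS = 1.69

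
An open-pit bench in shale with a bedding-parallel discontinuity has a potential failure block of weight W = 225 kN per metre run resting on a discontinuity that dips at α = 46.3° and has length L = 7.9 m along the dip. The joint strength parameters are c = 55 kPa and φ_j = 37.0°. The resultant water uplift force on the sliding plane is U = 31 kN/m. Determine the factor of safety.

FS = 3.25

Resolving the block weight along and normal to the plane and applying the Mohr–Coulomb strength on the joint:
N' = W cosα − U = 225·cos46.3° − 31 = 124.4 kN/m
Driving force T = W sinα = 225·sin46.3° = 162.7 kN/m
Resisting force R = c·L + N'·tanφ_j = 55·7.9 + 124.4·tan37.0° = 434.5 + 93.8 = 528.3 kN/m
FS = R / T = 528.3 / 162.7 = 3.248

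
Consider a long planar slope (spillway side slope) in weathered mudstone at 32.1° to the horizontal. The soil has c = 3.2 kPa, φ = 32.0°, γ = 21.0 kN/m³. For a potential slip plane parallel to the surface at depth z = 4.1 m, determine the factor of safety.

FS = 1.08

For an infinite slope with a slip plane parallel to the surface (no pore pressure): FS = [c + γz cos²β tanφ] / [γz sinβ cosβ].
γz = 21.0·4.1 = 86.10 kN/m²
Numerator = 3.2 + 86.10·cos²32.1°·tan32.0° = 3.2 + 86.10·0.7176·0.6249 = 41.809 kPa
Denominator = 86.10·sin32.1°·cos32.1° = 86.10·0.5314·0.8471 = 38.759 kPa
FS = 41.809 / 38.759 = 1.079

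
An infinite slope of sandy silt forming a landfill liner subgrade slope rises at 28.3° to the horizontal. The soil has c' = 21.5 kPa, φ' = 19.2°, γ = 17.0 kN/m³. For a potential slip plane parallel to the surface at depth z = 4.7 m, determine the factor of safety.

FS = 1.29

For an infinite slope with a slip plane parallel to the surface (no pore pressure): FS = [c' + γz cos²β tanφ'] / [γz sinβ cosβ].
γz = 17.0·4.7 = 79.90 kN/m²
Numerator = 21.5 + 79.90·cos²28.3°·tan19.2° = 21.5 + 79.90·0.7752·0.3482 = 43.070 kPa
Denominator = 79.90·sin28.3°·cos28.3° = 79.90·0.4741·0.8805 = 33.352 kPa
FS = 43.070 / 33.352 = 1.291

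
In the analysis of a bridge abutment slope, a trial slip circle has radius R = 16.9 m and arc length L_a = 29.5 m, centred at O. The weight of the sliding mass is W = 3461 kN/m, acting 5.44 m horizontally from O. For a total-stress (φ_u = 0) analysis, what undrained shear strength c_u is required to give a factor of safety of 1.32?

c_u = 49.9 kPa

FS = c_u·L_a·R / (W·d), so c_u = FS·W·d / (L_a·R).
c_u = 1.32·3461·5.44 / (29.50·16.9) = 24852.7 / 498.55 = 49.85 kPa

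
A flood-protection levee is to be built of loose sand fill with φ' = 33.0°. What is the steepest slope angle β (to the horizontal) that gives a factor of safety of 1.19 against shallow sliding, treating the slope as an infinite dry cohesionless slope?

For an infinite dry cohesionless slope FS = tanφ'/tanβ, so tanβ = tanφ' / FS.
tanβ = tan33.0° / 1.19 = 0.6494 / 1.19 = 0.5457
β = arctan(0.5457) = 28.62°

β = 28.6°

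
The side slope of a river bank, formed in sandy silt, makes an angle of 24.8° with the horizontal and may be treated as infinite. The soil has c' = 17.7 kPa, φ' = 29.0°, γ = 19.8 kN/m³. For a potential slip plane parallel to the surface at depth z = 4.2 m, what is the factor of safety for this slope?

FS = 1.76

For an infinite slope with a slip plane parallel to the surface (no pore pressure): FS = [c' + γz cos²β tanφ'] / [γz sinβ cosβ].
γz = 19.8·4.2 = 83.16 kN/m²
Numerator = 17.7 + 83.16·cos²24.8°·tan29.0° = 17.7 + 83.16·0.8241·0.5543 = 55.686 kPa
Denominator = 83.16·sin24.8°·cos24.8° = 83.16·0.4195·0.9078 = 31.665 kPa
FS = 55.686 / 31.665 = 1.759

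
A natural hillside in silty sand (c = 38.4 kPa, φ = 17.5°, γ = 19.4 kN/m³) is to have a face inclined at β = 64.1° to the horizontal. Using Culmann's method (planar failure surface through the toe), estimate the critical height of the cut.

H_c = 21.71 m

Culmann's analysis gives the critical failure plane at α_cr = (β + φ)/2 = (64.1 + 17.5)/2 = 40.8°, and the critical height
H_c = (4c/γ) · sinβ cosφ / [1 − cos(β − φ)]
    = (4·38.4/19.4) · sin64.1°·cos17.5° / [1 − cos(46.6°)]
    = 7.918 · 0.8996·0.9537 / [1 − 0.6871]
    = 7.918 · 0.8579 / 0.3129
    = 21.71 m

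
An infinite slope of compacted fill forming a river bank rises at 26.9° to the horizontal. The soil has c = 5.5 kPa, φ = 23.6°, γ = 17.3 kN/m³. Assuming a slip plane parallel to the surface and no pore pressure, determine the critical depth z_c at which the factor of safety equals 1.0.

Setting FS = 1.00 in FS = [c + γz cos²β tanφ] / [γz sinβ cosβ] and solving for z:
z = c / [γ cosβ (FS·sinβ − cosβ·tanφ)]
  = 5.5 / [17.3·cos26.9°·(1.00·sin26.9° − cos26.9°·tan23.6°)]
  = 5.5 / [17.3·0.8918·(1.00·0.4524 − 0.8918·0.4369)]
  = 5.5 / 0.9692 = 5.675 m

z_c = 5.68 m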